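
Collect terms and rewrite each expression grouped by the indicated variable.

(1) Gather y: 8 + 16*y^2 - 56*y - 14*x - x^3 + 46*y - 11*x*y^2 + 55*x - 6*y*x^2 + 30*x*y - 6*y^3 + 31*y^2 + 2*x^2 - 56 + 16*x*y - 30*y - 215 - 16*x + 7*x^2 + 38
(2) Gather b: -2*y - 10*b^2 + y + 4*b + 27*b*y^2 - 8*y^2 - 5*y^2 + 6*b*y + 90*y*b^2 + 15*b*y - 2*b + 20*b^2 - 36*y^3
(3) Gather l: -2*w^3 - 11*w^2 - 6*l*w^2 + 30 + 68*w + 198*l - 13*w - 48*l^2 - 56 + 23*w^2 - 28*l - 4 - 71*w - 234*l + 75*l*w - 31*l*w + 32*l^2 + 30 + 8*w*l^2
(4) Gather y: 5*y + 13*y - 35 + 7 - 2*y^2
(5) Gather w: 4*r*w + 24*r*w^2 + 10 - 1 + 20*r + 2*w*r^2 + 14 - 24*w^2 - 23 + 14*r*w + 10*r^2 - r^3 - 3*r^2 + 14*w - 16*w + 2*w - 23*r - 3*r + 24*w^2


(1) = -x^3 + 9*x^2 + 25*x - 6*y^3 + y^2*(47 - 11*x) + y*(-6*x^2 + 46*x - 40) - 225
(2) = b^2*(90*y + 10) + b*(27*y^2 + 21*y + 2) - 36*y^3 - 13*y^2 - y
(3) = l^2*(8*w - 16) + l*(-6*w^2 + 44*w - 64) - 2*w^3 + 12*w^2 - 16*w
(4) = -2*y^2 + 18*y - 28
(5) = -r^3 + 7*r^2 + 24*r*w^2 - 6*r + w*(2*r^2 + 18*r)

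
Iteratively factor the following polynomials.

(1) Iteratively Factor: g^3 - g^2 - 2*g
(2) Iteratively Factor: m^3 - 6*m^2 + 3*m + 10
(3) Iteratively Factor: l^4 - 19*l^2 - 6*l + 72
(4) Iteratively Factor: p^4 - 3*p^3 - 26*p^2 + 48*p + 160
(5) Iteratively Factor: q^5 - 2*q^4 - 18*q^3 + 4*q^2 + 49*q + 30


(1) = (g - 2)*(g^2 + g) = g*(g - 2)*(g + 1)
(2) = (m + 1)*(m^2 - 7*m + 10) = (m - 2)*(m + 1)*(m - 5)
(3) = (l + 3)*(l^3 - 3*l^2 - 10*l + 24) = (l - 4)*(l + 3)*(l^2 + l - 6) = (l - 4)*(l + 3)^2*(l - 2)
(4) = (p + 2)*(p^3 - 5*p^2 - 16*p + 80) = (p + 2)*(p + 4)*(p^2 - 9*p + 20) = (p - 5)*(p + 2)*(p + 4)*(p - 4)
(5) = (q - 2)*(q^4 - 18*q^2 - 32*q - 15) = (q - 2)*(q + 1)*(q^3 - q^2 - 17*q - 15) = (q - 2)*(q + 1)*(q + 3)*(q^2 - 4*q - 5) = (q - 5)*(q - 2)*(q + 1)*(q + 3)*(q + 1)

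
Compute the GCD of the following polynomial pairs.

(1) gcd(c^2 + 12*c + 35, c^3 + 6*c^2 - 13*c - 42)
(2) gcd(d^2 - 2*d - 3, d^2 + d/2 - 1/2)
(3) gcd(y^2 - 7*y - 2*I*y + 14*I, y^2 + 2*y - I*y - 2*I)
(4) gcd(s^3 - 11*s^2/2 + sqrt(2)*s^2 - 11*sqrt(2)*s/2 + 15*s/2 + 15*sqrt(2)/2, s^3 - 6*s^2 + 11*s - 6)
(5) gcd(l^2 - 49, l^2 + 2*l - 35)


(1) = gcd((c + 5)*(c + 7), (c - 3)*(c + 2)*(c + 7)) = c + 7
(2) = gcd((d - 3)*(d + 1), (d - 1/2)*(d + 1)) = d + 1
(3) = gcd((y - 7)*(y - 2*I), (y + 2)*(y - I)) = 1
(4) = s - 3
(5) = gcd((l - 7)*(l + 7), (l - 5)*(l + 7)) = l + 7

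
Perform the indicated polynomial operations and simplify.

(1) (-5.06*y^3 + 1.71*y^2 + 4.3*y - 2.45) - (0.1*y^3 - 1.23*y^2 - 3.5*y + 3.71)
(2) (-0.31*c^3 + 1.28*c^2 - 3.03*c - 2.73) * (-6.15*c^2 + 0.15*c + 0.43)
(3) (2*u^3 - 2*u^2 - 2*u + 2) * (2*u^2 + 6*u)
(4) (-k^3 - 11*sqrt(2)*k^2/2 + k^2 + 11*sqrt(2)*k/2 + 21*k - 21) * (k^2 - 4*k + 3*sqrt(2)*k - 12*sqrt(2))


(1) = -5.16*y^3 + 2.94*y^2 + 7.8*y - 6.16
(2) = 1.9065*c^5 - 7.9185*c^4 + 18.6932*c^3 + 16.8854*c^2 - 1.7124*c - 1.1739
(3) = 4*u^5 + 8*u^4 - 16*u^3 - 8*u^2 + 12*u
(4) = -k^5 - 17*sqrt(2)*k^4/2 + 5*k^4 - 16*k^3 + 85*sqrt(2)*k^3/2 + 29*sqrt(2)*k^2 + 60*k^2 - 315*sqrt(2)*k - 48*k + 252*sqrt(2)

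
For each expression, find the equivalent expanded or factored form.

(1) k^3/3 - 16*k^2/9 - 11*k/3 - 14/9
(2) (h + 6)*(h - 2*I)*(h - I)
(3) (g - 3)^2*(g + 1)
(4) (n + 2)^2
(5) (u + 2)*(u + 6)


(1) = (k/3 + 1/3)*(k - 7)*(k + 2/3)
(2) = h^3 + 6*h^2 - 3*I*h^2 - 2*h - 18*I*h - 12
(3) = g^3 - 5*g^2 + 3*g + 9
(4) = n^2 + 4*n + 4
(5) = u^2 + 8*u + 12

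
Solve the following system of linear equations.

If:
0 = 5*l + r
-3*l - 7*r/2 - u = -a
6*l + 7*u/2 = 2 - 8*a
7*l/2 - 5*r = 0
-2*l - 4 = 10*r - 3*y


Then:
a = 4/23
l = 0
r = 0
u = 4/23
y = 4/3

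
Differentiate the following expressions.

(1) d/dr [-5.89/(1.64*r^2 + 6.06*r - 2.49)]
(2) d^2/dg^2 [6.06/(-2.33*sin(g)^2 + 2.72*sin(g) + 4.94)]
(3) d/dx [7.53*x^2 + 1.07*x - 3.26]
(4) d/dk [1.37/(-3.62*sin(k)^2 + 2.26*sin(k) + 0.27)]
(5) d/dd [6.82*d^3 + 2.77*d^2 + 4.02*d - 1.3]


(1) = (19.3192*r + 35.6934)/(1.64*r^2 + 6.06*r - 2.49)^2
(2) = (-131.596536*sin(g)^4 + 115.217568*sin(g)^3 - 126.446748*sin(g)^2 - 149.008128*sin(g) + 229.172232)/(-2.33*sin(g)^2 + 2.72*sin(g) + 4.94)^3
(3) = 15.06*x + 1.07
(4) = (9.9188*sin(k) - 3.0962)*cos(k)/(-3.62*sin(k)^2 + 2.26*sin(k) + 0.27)^2
(5) = 20.46*d^2 + 5.54*d + 4.02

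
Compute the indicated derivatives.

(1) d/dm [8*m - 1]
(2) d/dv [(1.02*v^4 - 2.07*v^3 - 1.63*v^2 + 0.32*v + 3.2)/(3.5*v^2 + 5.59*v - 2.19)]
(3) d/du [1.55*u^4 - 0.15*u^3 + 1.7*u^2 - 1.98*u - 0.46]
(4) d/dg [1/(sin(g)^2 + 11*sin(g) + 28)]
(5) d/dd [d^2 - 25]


(1) = 8
(2) = (7.14*v^5 + 9.8604*v^4 - 32.0778*v^3 + 3.3682*v^2 - 15.2606*v - 18.5888)/(12.25*v^4 + 39.13*v^3 + 15.9181*v^2 - 24.4842*v + 4.7961)
(3) = 6.2*u^3 - 0.45*u^2 + 3.4*u - 1.98
(4) = -(2*sin(g) + 11)*cos(g)/(sin(g)^2 + 11*sin(g) + 28)^2
(5) = 2*d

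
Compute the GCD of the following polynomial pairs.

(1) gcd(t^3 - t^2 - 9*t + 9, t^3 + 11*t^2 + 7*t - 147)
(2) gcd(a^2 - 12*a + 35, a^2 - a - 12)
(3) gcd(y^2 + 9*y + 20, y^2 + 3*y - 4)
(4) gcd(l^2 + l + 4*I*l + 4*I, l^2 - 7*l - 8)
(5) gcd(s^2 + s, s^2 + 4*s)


(1) = t - 3
(2) = 1
(3) = y + 4
(4) = gcd((l + 1)*(l + 4*I), (l - 8)*(l + 1)) = l + 1
(5) = gcd(s*(s + 1), s*(s + 4)) = s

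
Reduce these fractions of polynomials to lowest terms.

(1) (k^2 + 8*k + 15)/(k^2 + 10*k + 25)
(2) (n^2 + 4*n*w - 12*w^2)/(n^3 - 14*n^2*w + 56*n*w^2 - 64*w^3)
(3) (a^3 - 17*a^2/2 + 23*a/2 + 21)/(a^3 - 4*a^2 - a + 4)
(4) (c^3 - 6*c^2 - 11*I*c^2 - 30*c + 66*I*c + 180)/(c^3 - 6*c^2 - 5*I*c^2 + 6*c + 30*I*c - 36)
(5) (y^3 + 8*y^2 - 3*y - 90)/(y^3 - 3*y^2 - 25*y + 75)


(1) = (k + 3)/(k + 5)
(2) = (n + 6*w)/(n^2 - 12*n*w + 32*w^2)
(3) = (2*a^2 - 19*a + 42)/(2*a^2 - 10*a + 8)
(4) = (c - 5*I)/(c + I)
(5) = (y + 6)/(y - 5)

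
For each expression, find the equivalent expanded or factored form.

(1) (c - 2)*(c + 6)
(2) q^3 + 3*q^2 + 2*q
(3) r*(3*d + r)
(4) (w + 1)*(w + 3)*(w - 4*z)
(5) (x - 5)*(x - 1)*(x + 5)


(1) = c^2 + 4*c - 12
(2) = q*(q + 1)*(q + 2)
(3) = 3*d*r + r^2
(4) = w^3 - 4*w^2*z + 4*w^2 - 16*w*z + 3*w - 12*z
(5) = x^3 - x^2 - 25*x + 25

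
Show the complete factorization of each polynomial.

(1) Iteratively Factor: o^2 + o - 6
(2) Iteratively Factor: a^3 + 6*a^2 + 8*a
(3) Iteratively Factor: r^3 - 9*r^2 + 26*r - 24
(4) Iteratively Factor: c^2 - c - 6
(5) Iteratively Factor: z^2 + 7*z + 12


(1) = (o - 2)*(o + 3)
(2) = (a + 2)*(a^2 + 4*a) = (a + 2)*(a + 4)*(a)
(3) = (r - 4)*(r^2 - 5*r + 6) = (r - 4)*(r - 2)*(r - 3)
(4) = (c + 2)*(c - 3)
(5) = (z + 3)*(z + 4)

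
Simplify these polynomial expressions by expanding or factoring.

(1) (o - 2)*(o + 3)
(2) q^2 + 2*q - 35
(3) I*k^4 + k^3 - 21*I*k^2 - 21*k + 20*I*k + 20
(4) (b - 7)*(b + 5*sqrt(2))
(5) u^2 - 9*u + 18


(1) = o^2 + o - 6
(2) = (q - 5)*(q + 7)
(3) = (k - 4)*(k + 5)*(k - I)*(I*k - I)
(4) = b^2 - 7*b + 5*sqrt(2)*b - 35*sqrt(2)
(5) = (u - 6)*(u - 3)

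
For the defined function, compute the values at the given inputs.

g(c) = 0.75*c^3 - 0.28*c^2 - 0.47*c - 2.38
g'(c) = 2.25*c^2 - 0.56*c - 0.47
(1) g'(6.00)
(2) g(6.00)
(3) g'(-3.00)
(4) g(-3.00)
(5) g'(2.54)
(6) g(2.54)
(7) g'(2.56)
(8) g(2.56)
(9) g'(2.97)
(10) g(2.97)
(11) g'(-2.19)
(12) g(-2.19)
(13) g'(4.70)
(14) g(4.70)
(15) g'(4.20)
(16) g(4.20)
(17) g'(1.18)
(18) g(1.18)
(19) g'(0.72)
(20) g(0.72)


(1) = 77.17
(2) = 146.72
(3) = 21.46
(4) = -23.74
(5) = 12.62
(6) = 6.91
(7) = 12.84
(8) = 7.16
(9) = 17.71
(10) = 13.40
(11) = 11.55
(12) = -10.57
(13) = 46.60
(14) = 67.09
(15) = 36.87
(16) = 46.27
(17) = 2.00
(18) = -2.09
(19) = 0.29
(20) = -2.58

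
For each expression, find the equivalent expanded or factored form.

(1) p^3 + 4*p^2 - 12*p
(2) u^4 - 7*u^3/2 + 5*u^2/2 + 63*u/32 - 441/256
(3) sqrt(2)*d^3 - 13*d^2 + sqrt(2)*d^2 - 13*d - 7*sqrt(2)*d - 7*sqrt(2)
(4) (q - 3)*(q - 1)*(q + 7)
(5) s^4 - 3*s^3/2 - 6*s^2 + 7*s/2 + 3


(1) = p*(p - 2)*(p + 6)
(2) = (u - 7/4)^2*(u - 3/4)*(u + 3/4)
(3) = (d + 1)*(d - 7*sqrt(2))*(sqrt(2)*d + 1)
(4) = q^3 + 3*q^2 - 25*q + 21
(5) = (s - 3)*(s - 1)*(s + 1/2)*(s + 2)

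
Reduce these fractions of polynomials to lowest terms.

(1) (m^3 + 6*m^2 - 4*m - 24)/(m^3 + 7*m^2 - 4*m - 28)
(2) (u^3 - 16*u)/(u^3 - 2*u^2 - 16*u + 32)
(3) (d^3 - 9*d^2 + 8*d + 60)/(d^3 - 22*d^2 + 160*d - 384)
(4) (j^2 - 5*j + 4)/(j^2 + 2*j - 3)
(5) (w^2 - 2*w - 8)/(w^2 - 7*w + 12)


(1) = (m + 6)/(m + 7)
(2) = u/(u - 2)
(3) = (d^2 - 3*d - 10)/(d^2 - 16*d + 64)
(4) = (j - 4)/(j + 3)
(5) = (w + 2)/(w - 3)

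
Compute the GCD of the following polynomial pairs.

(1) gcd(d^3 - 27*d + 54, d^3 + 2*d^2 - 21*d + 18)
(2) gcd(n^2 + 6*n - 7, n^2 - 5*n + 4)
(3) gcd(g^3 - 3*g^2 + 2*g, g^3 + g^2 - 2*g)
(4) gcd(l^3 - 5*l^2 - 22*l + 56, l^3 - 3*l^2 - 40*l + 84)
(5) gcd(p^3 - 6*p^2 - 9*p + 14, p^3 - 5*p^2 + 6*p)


(1) = d^2 + 3*d - 18
(2) = n - 1
(3) = g^2 - g
(4) = l^2 - 9*l + 14
(5) = gcd((p - 7)*(p - 1)*(p + 2), p*(p - 3)*(p - 2)) = 1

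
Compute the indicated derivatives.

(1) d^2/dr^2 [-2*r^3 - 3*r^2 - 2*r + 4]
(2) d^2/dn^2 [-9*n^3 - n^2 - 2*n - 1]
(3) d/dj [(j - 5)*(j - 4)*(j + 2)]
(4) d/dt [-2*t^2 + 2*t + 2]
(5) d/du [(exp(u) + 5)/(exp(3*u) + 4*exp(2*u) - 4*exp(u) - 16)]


(1) = -12*r - 6
(2) = -54*n - 2
(3) = 3*j^2 - 14*j + 2
(4) = 2 - 4*t
(5) = (-(exp(u) + 5)*(3*exp(2*u) + 8*exp(u) - 4) + exp(3*u) + 4*exp(2*u) - 4*exp(u) - 16)*exp(u)/(exp(3*u) + 4*exp(2*u) - 4*exp(u) - 16)^2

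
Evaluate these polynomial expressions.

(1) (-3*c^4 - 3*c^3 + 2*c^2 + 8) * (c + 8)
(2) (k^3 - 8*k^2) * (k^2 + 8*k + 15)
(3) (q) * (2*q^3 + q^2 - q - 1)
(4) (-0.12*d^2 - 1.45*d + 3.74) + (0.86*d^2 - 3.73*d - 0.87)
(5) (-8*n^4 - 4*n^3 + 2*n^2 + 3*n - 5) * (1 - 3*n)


(1) = -3*c^5 - 27*c^4 - 22*c^3 + 16*c^2 + 8*c + 64
(2) = k^5 - 49*k^3 - 120*k^2
(3) = 2*q^4 + q^3 - q^2 - q
(4) = 0.74*d^2 - 5.18*d + 2.87
(5) = 24*n^5 + 4*n^4 - 10*n^3 - 7*n^2 + 18*n - 5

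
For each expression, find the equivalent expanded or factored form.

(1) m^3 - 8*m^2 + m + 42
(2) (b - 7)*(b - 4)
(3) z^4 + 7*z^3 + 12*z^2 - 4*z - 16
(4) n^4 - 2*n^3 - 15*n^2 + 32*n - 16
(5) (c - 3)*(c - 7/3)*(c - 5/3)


(1) = (m - 7)*(m - 3)*(m + 2)
(2) = b^2 - 11*b + 28
(3) = (z - 1)*(z + 2)^2*(z + 4)
(4) = (n - 4)*(n - 1)^2*(n + 4)
(5) = c^3 - 7*c^2 + 143*c/9 - 35/3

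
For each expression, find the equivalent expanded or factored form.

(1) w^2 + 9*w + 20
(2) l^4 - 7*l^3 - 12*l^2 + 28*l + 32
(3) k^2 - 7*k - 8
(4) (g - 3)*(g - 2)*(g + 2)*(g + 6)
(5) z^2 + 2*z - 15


(1) = (w + 4)*(w + 5)
(2) = (l - 8)*(l - 2)*(l + 1)*(l + 2)
(3) = (k - 8)*(k + 1)
(4) = g^4 + 3*g^3 - 22*g^2 - 12*g + 72
(5) = (z - 3)*(z + 5)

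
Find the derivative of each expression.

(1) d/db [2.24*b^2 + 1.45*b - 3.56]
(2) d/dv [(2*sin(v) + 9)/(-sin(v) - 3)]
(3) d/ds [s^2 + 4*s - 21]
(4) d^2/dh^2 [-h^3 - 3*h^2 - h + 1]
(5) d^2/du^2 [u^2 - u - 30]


(1) = 4.48*b + 1.45
(2) = 3*cos(v)/(sin(v) + 3)^2
(3) = 2*s + 4
(4) = -6*h - 6
(5) = 2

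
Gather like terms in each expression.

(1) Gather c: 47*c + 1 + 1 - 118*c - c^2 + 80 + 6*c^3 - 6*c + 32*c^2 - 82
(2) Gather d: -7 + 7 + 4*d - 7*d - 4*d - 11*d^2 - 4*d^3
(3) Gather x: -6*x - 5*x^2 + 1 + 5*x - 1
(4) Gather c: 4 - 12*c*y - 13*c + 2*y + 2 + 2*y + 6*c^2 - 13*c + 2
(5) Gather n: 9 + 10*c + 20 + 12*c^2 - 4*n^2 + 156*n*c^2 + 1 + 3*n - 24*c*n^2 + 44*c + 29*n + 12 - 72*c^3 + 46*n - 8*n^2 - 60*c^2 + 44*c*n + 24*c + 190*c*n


(1) = 6*c^3 + 31*c^2 - 77*c
(2) = -4*d^3 - 11*d^2 - 7*d
(3) = -5*x^2 - x
(4) = 6*c^2 + c*(-12*y - 26) + 4*y + 8
(5) = -72*c^3 - 48*c^2 + 78*c + n^2*(-24*c - 12) + n*(156*c^2 + 234*c + 78) + 42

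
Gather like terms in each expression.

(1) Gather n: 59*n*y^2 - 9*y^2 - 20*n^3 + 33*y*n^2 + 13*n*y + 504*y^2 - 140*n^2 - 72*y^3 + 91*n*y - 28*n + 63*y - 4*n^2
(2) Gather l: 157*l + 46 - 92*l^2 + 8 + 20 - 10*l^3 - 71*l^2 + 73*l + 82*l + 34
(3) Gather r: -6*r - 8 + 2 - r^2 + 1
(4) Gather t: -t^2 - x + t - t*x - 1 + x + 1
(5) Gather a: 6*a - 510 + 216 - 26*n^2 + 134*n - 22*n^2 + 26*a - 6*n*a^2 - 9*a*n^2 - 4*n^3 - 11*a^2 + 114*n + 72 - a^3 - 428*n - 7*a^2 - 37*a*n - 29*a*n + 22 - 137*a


(1) = -20*n^3 + n^2*(33*y - 144) + n*(59*y^2 + 104*y - 28) - 72*y^3 + 495*y^2 + 63*y
(2) = -10*l^3 - 163*l^2 + 312*l + 108
(3) = -r^2 - 6*r - 5
(4) = -t^2 + t*(1 - x)
(5) = -a^3 + a^2*(-6*n - 18) + a*(-9*n^2 - 66*n - 105) - 4*n^3 - 48*n^2 - 180*n - 200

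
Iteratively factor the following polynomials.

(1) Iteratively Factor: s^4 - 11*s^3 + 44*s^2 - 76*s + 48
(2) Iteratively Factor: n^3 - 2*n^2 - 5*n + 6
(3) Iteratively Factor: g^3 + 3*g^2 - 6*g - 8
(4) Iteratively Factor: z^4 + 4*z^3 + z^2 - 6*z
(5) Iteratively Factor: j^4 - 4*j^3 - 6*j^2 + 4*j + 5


(1) = (s - 2)*(s^3 - 9*s^2 + 26*s - 24) = (s - 2)^2*(s^2 - 7*s + 12) = (s - 3)*(s - 2)^2*(s - 4)
(2) = (n + 2)*(n^2 - 4*n + 3) = (n - 3)*(n + 2)*(n - 1)
(3) = (g + 1)*(g^2 + 2*g - 8) = (g + 1)*(g + 4)*(g - 2)
(4) = (z)*(z^3 + 4*z^2 + z - 6) = z*(z + 3)*(z^2 + z - 2) = z*(z - 1)*(z + 3)*(z + 2)
(5) = (j + 1)*(j^3 - 5*j^2 - j + 5) = (j - 5)*(j + 1)*(j^2 - 1) = (j - 5)*(j + 1)^2*(j - 1)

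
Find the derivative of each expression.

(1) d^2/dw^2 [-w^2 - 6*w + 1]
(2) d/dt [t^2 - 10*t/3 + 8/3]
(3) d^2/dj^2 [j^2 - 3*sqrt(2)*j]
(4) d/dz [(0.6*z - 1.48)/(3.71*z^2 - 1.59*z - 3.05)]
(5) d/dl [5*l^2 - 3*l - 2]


(1) = -2
(2) = 2*t - 10/3
(3) = 2
(4) = (-2.226*z^2 + 10.9816*z - 4.1832)/(13.7641*z^4 - 11.7978*z^3 - 20.1029*z^2 + 9.699*z + 9.3025)
(5) = 10*l - 3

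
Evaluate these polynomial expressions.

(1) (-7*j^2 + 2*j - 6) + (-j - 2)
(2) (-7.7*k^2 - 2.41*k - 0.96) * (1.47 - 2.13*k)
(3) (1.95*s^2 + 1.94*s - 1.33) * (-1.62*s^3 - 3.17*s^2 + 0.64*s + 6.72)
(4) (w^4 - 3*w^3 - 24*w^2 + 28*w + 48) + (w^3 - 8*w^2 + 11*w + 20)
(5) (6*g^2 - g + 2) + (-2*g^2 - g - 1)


(1) = -7*j^2 + j - 8
(2) = 16.401*k^3 - 6.1857*k^2 - 1.4979*k - 1.4112
(3) = -3.159*s^5 - 9.3243*s^4 - 2.7472*s^3 + 18.5617*s^2 + 12.1856*s - 8.9376
(4) = w^4 - 2*w^3 - 32*w^2 + 39*w + 68
(5) = 4*g^2 - 2*g + 1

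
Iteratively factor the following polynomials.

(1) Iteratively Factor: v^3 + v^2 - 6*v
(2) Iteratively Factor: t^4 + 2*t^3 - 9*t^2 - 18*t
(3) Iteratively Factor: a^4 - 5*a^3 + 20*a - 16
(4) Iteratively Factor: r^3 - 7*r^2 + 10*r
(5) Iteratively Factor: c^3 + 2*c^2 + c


(1) = (v)*(v^2 + v - 6) = v*(v - 2)*(v + 3)
(2) = (t)*(t^3 + 2*t^2 - 9*t - 18) = t*(t - 3)*(t^2 + 5*t + 6) = t*(t - 3)*(t + 2)*(t + 3)
(3) = (a - 2)*(a^3 - 3*a^2 - 6*a + 8) = (a - 4)*(a - 2)*(a^2 + a - 2) = (a - 4)*(a - 2)*(a + 2)*(a - 1)
(4) = (r - 5)*(r^2 - 2*r) = (r - 5)*(r - 2)*(r)
(5) = (c + 1)*(c^2 + c) = c*(c + 1)*(c + 1)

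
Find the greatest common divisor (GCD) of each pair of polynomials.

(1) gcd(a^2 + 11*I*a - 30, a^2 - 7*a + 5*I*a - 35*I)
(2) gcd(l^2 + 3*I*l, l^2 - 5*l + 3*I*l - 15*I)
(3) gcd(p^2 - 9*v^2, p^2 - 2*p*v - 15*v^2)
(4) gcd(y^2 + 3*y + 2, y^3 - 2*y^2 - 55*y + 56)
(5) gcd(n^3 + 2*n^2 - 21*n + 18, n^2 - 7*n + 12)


(1) = gcd((a + 5*I)*(a + 6*I), (a - 7)*(a + 5*I)) = a + 5*I
(2) = l + 3*I
(3) = p + 3*v
(4) = gcd((y + 1)*(y + 2), (y - 8)*(y - 1)*(y + 7)) = 1
(5) = n - 3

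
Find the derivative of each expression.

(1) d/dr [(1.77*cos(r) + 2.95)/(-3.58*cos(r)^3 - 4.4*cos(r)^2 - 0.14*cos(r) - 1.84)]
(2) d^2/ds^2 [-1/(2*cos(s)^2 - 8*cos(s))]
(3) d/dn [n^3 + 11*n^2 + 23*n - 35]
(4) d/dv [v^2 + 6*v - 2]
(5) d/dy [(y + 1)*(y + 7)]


(1) = (-12.6732*cos(r)^3 - 39.471*cos(r)^2 - 25.96*cos(r) + 2.8438)*sin(r)/(12.8164*cos(r)^6 + 31.504*cos(r)^5 + 20.3624*cos(r)^4 + 14.4064*cos(r)^3 + 16.2116*cos(r)^2 + 0.5152*cos(r) + 3.3856)
(2) = ((1 - cos(2*s))^2 + 15*cos(s) + 9*cos(2*s) - 3*cos(3*s) - 27)/(2*(cos(s) - 4)^3*cos(s)^3)
(3) = 3*n^2 + 22*n + 23
(4) = 2*v + 6
(5) = 2*y + 8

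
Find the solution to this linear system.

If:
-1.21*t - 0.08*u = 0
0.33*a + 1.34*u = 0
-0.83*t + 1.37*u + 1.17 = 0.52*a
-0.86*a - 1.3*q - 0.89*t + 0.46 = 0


Then:
a = 1.34
q = -0.55
t = 0.02
u = -0.33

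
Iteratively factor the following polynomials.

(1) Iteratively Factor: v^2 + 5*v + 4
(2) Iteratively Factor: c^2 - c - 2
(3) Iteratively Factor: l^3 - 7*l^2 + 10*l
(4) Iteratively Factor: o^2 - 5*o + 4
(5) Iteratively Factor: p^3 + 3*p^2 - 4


(1) = (v + 1)*(v + 4)
(2) = (c + 1)*(c - 2)
(3) = (l - 2)*(l^2 - 5*l) = (l - 5)*(l - 2)*(l)
(4) = (o - 4)*(o - 1)
(5) = (p + 2)*(p^2 + p - 2) = (p + 2)^2*(p - 1)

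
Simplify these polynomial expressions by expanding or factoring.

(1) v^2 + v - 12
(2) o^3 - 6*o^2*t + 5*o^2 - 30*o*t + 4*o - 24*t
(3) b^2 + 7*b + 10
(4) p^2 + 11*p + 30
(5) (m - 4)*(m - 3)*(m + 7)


(1) = (v - 3)*(v + 4)
(2) = (o + 1)*(o + 4)*(o - 6*t)
(3) = (b + 2)*(b + 5)
(4) = (p + 5)*(p + 6)
(5) = m^3 - 37*m + 84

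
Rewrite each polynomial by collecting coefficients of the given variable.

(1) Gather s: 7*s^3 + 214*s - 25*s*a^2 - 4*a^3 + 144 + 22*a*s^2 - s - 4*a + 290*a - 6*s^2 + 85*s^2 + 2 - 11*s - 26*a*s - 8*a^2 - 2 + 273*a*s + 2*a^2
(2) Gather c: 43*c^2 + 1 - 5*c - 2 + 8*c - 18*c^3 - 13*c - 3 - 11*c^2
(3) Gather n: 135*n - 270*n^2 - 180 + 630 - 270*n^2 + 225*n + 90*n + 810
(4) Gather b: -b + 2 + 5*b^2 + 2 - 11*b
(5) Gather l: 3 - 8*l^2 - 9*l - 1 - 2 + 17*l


(1) = -4*a^3 - 6*a^2 + 286*a + 7*s^3 + s^2*(22*a + 79) + s*(-25*a^2 + 247*a + 202) + 144
(2) = -18*c^3 + 32*c^2 - 10*c - 4
(3) = -540*n^2 + 450*n + 1260
(4) = 5*b^2 - 12*b + 4
(5) = -8*l^2 + 8*l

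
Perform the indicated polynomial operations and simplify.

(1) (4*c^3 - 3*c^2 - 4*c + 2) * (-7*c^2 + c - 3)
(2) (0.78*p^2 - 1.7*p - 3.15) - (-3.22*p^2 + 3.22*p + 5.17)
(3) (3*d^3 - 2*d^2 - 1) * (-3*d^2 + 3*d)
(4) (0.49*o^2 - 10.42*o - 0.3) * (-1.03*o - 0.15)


(1) = -28*c^5 + 25*c^4 + 13*c^3 - 9*c^2 + 14*c - 6
(2) = 4.0*p^2 - 4.92*p - 8.32
(3) = -9*d^5 + 15*d^4 - 6*d^3 + 3*d^2 - 3*d
(4) = -0.5047*o^3 + 10.6591*o^2 + 1.872*o + 0.045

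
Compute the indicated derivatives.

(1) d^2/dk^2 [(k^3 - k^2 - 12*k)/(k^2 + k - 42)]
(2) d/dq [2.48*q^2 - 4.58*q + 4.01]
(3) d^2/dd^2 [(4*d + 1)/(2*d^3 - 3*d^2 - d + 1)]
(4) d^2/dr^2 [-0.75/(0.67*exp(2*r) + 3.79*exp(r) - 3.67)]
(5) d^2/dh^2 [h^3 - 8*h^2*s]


(1) = 8*(8*k^3 - 63*k^2 + 945*k - 567)/(k^6 + 3*k^5 - 123*k^4 - 251*k^3 + 5166*k^2 + 5292*k - 74088)
(2) = 4.96*q - 4.58
(3) = 2*((4*d + 1)*(-6*d^2 + 6*d + 1)^2 + (-24*d^2 + 24*d - 3*(2*d - 1)*(4*d + 1) + 4)*(2*d^3 - 3*d^2 - d + 1))/(2*d^3 - 3*d^2 - d + 1)^3
(4) = (-0.75*(1.34*exp(r) + 3.79)*(2.68*exp(r) + 7.58)*exp(r) + (2.01*exp(r) + 2.8425)*(0.67*exp(2*r) + 3.79*exp(r) - 3.67))*exp(r)/(0.67*exp(2*r) + 3.79*exp(r) - 3.67)^3
(5) = 6*h - 16*s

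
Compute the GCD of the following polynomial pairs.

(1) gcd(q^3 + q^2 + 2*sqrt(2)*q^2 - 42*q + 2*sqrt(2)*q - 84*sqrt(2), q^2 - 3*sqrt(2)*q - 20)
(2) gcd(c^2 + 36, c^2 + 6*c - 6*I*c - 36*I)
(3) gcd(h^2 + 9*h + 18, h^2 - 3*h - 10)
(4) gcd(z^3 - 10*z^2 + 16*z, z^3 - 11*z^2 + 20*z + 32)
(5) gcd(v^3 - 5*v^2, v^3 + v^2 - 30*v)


(1) = gcd((q - 6)*(q + 7)*(q + 2*sqrt(2)), (q - 5*sqrt(2))*(q + 2*sqrt(2))) = q + 2*sqrt(2)
(2) = gcd((c - 6*I)*(c + 6*I), (c + 6)*(c - 6*I)) = c - 6*I
(3) = 1
(4) = z - 8
(5) = v^2 - 5*v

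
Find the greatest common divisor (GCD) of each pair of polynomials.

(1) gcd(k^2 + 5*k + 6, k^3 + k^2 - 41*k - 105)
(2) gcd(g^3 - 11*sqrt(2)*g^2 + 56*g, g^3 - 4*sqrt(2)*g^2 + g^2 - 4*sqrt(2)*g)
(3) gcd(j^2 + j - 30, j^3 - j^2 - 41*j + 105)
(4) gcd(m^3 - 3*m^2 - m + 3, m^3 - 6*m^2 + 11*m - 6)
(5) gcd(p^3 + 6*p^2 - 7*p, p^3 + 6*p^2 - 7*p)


(1) = k + 3
(2) = g^2 - 4*sqrt(2)*g
(3) = gcd((j - 5)*(j + 6), (j - 5)*(j - 3)*(j + 7)) = j - 5
(4) = gcd((m - 3)*(m - 1)*(m + 1), (m - 3)*(m - 2)*(m - 1)) = m^2 - 4*m + 3
(5) = p^3 + 6*p^2 - 7*p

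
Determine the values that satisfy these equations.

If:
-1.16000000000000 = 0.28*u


Then:
u = -4.14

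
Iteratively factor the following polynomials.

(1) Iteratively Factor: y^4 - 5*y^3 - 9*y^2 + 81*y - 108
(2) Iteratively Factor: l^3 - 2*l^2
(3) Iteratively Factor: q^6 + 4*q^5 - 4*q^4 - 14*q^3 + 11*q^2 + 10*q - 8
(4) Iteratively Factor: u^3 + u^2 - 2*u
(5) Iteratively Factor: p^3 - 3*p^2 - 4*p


(1) = (y - 3)*(y^3 - 2*y^2 - 15*y + 36) = (y - 3)^2*(y^2 + y - 12) = (y - 3)^2*(y + 4)*(y - 3)
(2) = (l - 2)*(l^2) = l*(l - 2)*(l)
(3) = (q + 1)*(q^5 + 3*q^4 - 7*q^3 - 7*q^2 + 18*q - 8) = (q - 1)*(q + 1)*(q^4 + 4*q^3 - 3*q^2 - 10*q + 8) = (q - 1)^2*(q + 1)*(q^3 + 5*q^2 + 2*q - 8) = (q - 1)^2*(q + 1)*(q + 2)*(q^2 + 3*q - 4) = (q - 1)^2*(q + 1)*(q + 2)*(q + 4)*(q - 1)
(4) = (u + 2)*(u^2 - u) = u*(u + 2)*(u - 1)
(5) = (p)*(p^2 - 3*p - 4) = p*(p - 4)*(p + 1)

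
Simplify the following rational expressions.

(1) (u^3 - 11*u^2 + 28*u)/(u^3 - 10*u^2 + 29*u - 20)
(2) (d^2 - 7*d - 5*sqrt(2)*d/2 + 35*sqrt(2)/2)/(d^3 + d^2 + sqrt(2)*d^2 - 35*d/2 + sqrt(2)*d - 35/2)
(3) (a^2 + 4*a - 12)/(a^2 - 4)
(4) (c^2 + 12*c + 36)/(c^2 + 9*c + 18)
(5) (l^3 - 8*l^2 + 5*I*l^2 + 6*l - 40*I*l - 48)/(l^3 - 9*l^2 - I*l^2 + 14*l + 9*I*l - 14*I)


(1) = (u^2 - 7*u)/(u^2 - 6*u + 5)
(2) = (4*d - 28)/(4*d^2 + d*(4 + 14*sqrt(2)) + 14*sqrt(2))
(3) = (a + 6)/(a + 2)
(4) = (c + 6)/(c + 3)
(5) = (l^2 + l*(-8 + 6*I) - 48*I)/(l^2 - 9*l + 14)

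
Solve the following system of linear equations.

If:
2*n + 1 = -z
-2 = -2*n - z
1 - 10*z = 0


Then:
No Solution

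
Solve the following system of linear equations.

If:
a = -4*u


Then:
a = -4*u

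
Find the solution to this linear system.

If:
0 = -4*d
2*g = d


Then:
d = 0
g = 0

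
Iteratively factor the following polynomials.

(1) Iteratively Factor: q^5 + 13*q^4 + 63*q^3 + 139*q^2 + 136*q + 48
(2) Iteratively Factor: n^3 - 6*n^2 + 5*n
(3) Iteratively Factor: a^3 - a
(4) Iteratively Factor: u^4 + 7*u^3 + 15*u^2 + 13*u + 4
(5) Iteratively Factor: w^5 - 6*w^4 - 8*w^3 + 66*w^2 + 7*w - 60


(1) = (q + 1)*(q^4 + 12*q^3 + 51*q^2 + 88*q + 48) = (q + 1)*(q + 3)*(q^3 + 9*q^2 + 24*q + 16) = (q + 1)*(q + 3)*(q + 4)*(q^2 + 5*q + 4) = (q + 1)*(q + 3)*(q + 4)^2*(q + 1)
(2) = (n)*(n^2 - 6*n + 5) = n*(n - 1)*(n - 5)
(3) = (a - 1)*(a^2 + a) = (a - 1)*(a + 1)*(a)
(4) = (u + 1)*(u^3 + 6*u^2 + 9*u + 4) = (u + 1)^2*(u^2 + 5*u + 4) = (u + 1)^2*(u + 4)*(u + 1)
(5) = (w - 4)*(w^4 - 2*w^3 - 16*w^2 + 2*w + 15) = (w - 5)*(w - 4)*(w^3 + 3*w^2 - w - 3) = (w - 5)*(w - 4)*(w + 1)*(w^2 + 2*w - 3) = (w - 5)*(w - 4)*(w - 1)*(w + 1)*(w + 3)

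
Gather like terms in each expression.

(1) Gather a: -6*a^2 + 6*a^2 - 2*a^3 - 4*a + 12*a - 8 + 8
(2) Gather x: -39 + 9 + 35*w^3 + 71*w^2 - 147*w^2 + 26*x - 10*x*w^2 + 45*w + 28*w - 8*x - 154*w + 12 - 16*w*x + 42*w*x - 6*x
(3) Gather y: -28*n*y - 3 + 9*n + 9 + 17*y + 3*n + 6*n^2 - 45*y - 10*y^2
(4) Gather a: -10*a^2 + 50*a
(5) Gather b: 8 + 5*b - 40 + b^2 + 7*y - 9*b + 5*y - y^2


(1) = -2*a^3 + 8*a
(2) = 35*w^3 - 76*w^2 - 81*w + x*(-10*w^2 + 26*w + 12) - 18
(3) = 6*n^2 + 12*n - 10*y^2 + y*(-28*n - 28) + 6
(4) = -10*a^2 + 50*a
(5) = b^2 - 4*b - y^2 + 12*y - 32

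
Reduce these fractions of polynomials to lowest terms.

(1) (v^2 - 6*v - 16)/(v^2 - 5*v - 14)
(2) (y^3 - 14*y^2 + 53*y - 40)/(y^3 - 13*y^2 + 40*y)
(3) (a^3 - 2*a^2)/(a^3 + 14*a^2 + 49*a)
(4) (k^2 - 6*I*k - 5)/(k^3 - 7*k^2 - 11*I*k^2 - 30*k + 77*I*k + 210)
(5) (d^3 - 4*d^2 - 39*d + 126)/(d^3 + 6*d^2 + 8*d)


(1) = (v - 8)/(v - 7)
(2) = (y - 1)/y
(3) = (a^2 - 2*a)/(a^2 + 14*a + 49)
(4) = (k - I)/(k^2 + k*(-7 - 6*I) + 42*I)
(5) = (d^3 - 4*d^2 - 39*d + 126)/(d^3 + 6*d^2 + 8*d)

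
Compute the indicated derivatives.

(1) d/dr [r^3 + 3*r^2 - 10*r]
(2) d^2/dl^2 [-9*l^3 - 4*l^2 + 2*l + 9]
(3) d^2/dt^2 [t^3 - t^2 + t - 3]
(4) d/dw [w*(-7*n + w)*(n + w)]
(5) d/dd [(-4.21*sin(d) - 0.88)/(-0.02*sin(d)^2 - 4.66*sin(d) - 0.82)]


(1) = 3*r^2 + 6*r - 10
(2) = -54*l - 8
(3) = 6*t - 2
(4) = -7*n^2 - 12*n*w + 3*w^2
(5) = (-0.0352*sin(d) + 0.0421*cos(2*d) - 0.6907)*cos(d)/(0.02*sin(d)^2 + 4.66*sin(d) + 0.82)^2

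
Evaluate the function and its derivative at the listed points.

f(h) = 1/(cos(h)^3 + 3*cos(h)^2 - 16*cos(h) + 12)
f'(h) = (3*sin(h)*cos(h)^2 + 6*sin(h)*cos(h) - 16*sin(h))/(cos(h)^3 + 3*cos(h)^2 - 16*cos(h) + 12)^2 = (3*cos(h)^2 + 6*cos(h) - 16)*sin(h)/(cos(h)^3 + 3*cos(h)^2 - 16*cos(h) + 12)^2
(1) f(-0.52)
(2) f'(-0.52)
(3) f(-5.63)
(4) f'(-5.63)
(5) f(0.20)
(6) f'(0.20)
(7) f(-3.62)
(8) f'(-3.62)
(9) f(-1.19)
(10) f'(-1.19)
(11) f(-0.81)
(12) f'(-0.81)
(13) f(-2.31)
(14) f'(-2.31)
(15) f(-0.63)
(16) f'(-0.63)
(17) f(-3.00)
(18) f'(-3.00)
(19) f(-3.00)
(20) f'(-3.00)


(1) = 0.97
(2) = 4.01
(3) = 0.59
(4) = -2.00
(5) = 7.05
(6) = -71.40
(7) = 0.04
(8) = -0.01
(9) = 0.15
(10) = 0.29
(11) = 0.37
(12) = 1.02
(13) = 0.04
(14) = 0.02
(15) = 0.64
(16) = 2.23
(17) = 0.03
(18) = 0.00
(19) = 0.03
(20) = 0.00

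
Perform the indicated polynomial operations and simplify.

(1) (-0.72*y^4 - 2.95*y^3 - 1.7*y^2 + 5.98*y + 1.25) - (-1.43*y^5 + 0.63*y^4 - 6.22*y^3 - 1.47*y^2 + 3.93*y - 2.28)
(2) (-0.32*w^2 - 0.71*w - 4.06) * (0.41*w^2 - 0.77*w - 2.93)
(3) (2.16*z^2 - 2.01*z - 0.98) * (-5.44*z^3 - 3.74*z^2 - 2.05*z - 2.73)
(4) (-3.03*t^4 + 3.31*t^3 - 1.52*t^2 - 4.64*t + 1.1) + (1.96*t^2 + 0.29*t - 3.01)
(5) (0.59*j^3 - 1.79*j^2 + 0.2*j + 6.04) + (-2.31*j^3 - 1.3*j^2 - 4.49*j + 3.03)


(1) = 1.43*y^5 - 1.35*y^4 + 3.27*y^3 - 0.23*y^2 + 2.05*y + 3.53
(2) = -0.1312*w^4 - 0.0447*w^3 - 0.1803*w^2 + 5.2065*w + 11.8958
(3) = -11.7504*z^5 + 2.856*z^4 + 8.4206*z^3 + 1.8889*z^2 + 7.4963*z + 2.6754
(4) = -3.03*t^4 + 3.31*t^3 + 0.44*t^2 - 4.35*t - 1.91
(5) = -1.72*j^3 - 3.09*j^2 - 4.29*j + 9.07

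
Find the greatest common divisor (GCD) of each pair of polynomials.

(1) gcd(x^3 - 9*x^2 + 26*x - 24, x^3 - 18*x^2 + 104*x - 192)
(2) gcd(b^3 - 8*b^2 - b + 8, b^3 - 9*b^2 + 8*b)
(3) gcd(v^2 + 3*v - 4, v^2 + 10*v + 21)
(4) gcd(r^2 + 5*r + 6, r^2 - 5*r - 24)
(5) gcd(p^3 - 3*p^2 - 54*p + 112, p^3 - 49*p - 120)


(1) = x - 4
(2) = b^2 - 9*b + 8
(3) = 1
(4) = r + 3
(5) = p - 8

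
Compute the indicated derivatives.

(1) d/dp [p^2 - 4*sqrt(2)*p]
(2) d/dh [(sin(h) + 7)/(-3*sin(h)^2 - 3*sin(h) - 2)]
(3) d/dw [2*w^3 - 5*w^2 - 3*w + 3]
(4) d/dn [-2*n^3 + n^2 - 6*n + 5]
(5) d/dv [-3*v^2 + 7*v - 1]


(1) = 2*p - 4*sqrt(2)
(2) = (3*sin(h)^2 + 42*sin(h) + 19)*cos(h)/(3*sin(h)^2 + 3*sin(h) + 2)^2
(3) = 6*w^2 - 10*w - 3
(4) = -6*n^2 + 2*n - 6
(5) = 7 - 6*v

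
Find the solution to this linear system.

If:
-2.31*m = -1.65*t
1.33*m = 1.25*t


Then:
m = 0.00
t = 0.00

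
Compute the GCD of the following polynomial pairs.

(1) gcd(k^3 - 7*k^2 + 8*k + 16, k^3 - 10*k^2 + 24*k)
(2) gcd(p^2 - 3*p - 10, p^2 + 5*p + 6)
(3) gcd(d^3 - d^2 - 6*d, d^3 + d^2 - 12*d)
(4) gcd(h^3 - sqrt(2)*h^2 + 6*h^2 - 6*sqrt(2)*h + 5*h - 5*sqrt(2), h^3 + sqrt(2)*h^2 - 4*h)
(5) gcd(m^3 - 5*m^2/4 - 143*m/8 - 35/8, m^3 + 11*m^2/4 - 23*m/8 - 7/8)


(1) = k - 4
(2) = gcd((p - 5)*(p + 2), (p + 2)*(p + 3)) = p + 2
(3) = d^2 - 3*d
(4) = h - sqrt(2)
(5) = m^2 + 15*m/4 + 7/8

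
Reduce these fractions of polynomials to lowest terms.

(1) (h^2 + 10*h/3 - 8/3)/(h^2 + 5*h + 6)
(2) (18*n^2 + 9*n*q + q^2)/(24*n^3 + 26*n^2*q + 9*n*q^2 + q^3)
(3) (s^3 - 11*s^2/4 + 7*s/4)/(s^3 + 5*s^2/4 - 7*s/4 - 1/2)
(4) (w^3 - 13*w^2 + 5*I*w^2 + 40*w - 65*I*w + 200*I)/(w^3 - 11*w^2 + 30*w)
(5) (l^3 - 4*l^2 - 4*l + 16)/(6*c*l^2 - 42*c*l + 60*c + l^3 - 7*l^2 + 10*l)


(1) = (3*h^2 + 10*h - 8)/(3*h^2 + 15*h + 18)
(2) = (6*n + q)/(8*n^2 + 6*n*q + q^2)
(3) = (4*s^2 - 7*s)/(4*s^2 + 9*s + 2)
(4) = (w^2 + w*(-8 + 5*I) - 40*I)/(w^2 - 6*w)
(5) = (l^2 - 2*l - 8)/(6*c*l - 30*c + l^2 - 5*l)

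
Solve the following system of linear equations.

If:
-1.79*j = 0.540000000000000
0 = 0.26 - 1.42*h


Then:
h = 0.18
j = -0.30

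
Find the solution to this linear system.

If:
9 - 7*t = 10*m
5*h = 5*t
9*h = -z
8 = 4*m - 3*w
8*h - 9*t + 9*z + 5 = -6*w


Then:
h = -19/438
m = 815/876
t = -19/438
w = -937/657
z = 57/146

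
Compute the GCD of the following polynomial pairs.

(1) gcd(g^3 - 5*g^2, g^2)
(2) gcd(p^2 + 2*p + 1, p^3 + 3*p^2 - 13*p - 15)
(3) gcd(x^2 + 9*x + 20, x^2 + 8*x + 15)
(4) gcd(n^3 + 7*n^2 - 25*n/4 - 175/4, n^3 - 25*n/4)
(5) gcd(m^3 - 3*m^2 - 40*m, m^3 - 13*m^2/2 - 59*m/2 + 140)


(1) = g^2
(2) = gcd((p + 1)^2, (p - 3)*(p + 1)*(p + 5)) = p + 1
(3) = x + 5
(4) = gcd((n - 5/2)*(n + 5/2)*(n + 7), n*(n - 5/2)*(n + 5/2)) = n^2 - 25/4
(5) = gcd(m*(m - 8)*(m + 5), (m - 8)*(m - 7/2)*(m + 5)) = m^2 - 3*m - 40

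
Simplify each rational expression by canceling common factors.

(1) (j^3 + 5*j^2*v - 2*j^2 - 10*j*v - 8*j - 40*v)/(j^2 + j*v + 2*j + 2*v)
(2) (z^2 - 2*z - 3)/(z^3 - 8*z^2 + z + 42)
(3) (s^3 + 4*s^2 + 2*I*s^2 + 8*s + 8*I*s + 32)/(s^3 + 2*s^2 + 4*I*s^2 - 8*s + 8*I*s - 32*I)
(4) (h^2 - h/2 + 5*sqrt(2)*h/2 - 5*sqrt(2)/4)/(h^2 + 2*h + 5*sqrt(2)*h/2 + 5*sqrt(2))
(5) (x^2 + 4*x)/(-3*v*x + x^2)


(1) = (j^2 + 5*j*v - 4*j - 20*v)/(j + v)
(2) = (z + 1)/(z^2 - 5*z - 14)
(3) = (s - 2*I)/(s - 2)
(4) = (8*h - 4)/(8*h + 16)
(5) = (x + 4)/(-3*v + x)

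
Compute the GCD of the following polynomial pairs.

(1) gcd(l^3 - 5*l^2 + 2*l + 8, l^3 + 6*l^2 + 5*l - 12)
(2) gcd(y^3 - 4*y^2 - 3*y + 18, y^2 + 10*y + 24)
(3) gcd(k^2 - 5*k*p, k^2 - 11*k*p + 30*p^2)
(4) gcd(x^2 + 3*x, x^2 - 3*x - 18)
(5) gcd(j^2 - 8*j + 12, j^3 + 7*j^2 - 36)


(1) = gcd((l - 4)*(l - 2)*(l + 1), (l - 1)*(l + 3)*(l + 4)) = 1
(2) = gcd((y - 3)^2*(y + 2), (y + 4)*(y + 6)) = 1
(3) = -k + 5*p
(4) = x + 3
(5) = j - 2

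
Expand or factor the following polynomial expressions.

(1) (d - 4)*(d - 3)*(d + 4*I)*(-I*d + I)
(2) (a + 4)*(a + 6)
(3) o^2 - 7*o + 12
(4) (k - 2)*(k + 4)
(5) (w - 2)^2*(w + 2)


(1) = -I*d^4 + 4*d^3 + 8*I*d^3 - 32*d^2 - 19*I*d^2 + 76*d + 12*I*d - 48
(2) = a^2 + 10*a + 24
(3) = (o - 4)*(o - 3)
(4) = k^2 + 2*k - 8
(5) = w^3 - 2*w^2 - 4*w + 8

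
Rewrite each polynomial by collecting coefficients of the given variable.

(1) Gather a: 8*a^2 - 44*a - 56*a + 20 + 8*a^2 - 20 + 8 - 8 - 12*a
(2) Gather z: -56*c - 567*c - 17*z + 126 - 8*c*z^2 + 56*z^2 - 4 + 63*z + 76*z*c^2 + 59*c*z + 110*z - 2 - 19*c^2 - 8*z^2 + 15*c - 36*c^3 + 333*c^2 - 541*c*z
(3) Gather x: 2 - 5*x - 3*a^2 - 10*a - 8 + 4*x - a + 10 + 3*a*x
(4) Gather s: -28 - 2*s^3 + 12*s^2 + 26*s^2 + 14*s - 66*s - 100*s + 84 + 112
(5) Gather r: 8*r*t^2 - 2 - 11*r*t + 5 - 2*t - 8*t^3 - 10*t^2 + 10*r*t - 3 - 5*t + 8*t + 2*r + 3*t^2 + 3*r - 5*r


(1) = 16*a^2 - 112*a
(2) = -36*c^3 + 314*c^2 - 608*c + z^2*(48 - 8*c) + z*(76*c^2 - 482*c + 156) + 120
(3) = -3*a^2 - 11*a + x*(3*a - 1) + 4
(4) = -2*s^3 + 38*s^2 - 152*s + 168
(5) = r*(8*t^2 - t) - 8*t^3 - 7*t^2 + t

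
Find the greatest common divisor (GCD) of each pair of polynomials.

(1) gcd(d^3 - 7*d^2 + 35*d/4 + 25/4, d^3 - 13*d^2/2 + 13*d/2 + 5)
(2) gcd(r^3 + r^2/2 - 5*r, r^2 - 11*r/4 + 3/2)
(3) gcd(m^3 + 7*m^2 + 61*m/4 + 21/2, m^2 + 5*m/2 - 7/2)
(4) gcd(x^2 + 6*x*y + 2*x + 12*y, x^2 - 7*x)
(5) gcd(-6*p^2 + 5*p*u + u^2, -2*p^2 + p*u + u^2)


(1) = gcd((d - 5)*(d - 5/2)*(d + 1/2), (d - 5)*(d - 2)*(d + 1/2)) = d^2 - 9*d/2 - 5/2
(2) = r - 2
(3) = gcd((m + 3/2)*(m + 2)*(m + 7/2), (m - 1)*(m + 7/2)) = m + 7/2
(4) = gcd((x + 2)*(x + 6*y), x*(x - 7)) = 1
(5) = gcd((-p + u)*(6*p + u), (-p + u)*(2*p + u)) = p - u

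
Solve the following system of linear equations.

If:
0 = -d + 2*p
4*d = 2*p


Then:
d = 0
p = 0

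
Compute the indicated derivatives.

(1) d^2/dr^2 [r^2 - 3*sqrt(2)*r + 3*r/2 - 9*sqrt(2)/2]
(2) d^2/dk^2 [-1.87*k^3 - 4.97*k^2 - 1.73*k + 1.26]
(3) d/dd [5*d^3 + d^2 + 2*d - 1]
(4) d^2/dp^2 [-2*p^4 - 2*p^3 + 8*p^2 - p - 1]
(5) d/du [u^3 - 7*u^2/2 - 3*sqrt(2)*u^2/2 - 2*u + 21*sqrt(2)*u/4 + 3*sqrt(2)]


(1) = 2
(2) = -11.22*k - 9.94
(3) = 15*d^2 + 2*d + 2
(4) = -24*p^2 - 12*p + 16
(5) = 3*u^2 - 7*u - 3*sqrt(2)*u - 2 + 21*sqrt(2)/4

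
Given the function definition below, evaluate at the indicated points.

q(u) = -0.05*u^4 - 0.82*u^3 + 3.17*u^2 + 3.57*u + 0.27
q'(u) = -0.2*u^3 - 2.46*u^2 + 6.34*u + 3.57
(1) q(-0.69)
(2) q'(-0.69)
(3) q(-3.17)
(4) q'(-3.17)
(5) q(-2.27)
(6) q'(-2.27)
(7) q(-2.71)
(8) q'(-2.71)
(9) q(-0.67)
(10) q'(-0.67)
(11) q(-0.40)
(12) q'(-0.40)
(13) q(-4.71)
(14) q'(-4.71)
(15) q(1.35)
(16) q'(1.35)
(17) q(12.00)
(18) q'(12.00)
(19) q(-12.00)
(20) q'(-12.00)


(1) = -0.43
(2) = -1.91
(3) = 41.88
(4) = -34.88
(5) = 16.76
(6) = -21.16
(7) = 27.50
(8) = -27.70
(9) = -0.46
(10) = -1.72
(11) = -0.60
(12) = 0.65
(13) = 114.85
(14) = -59.97
(15) = 8.68
(16) = 7.15
(17) = -1954.17
(18) = -620.19
(19) = 794.07
(20) = -81.15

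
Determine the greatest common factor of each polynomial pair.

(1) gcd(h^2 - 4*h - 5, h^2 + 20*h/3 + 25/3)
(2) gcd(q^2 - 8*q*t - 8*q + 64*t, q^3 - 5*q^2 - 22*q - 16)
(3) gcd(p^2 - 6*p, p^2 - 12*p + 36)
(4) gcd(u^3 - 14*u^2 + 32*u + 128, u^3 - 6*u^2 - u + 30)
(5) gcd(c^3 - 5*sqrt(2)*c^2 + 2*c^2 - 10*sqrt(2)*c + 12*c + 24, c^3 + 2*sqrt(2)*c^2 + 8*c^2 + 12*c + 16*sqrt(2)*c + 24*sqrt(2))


(1) = gcd((h - 5)*(h + 1), (h + 5/3)*(h + 5)) = 1
(2) = q - 8
(3) = p - 6
(4) = u + 2
(5) = gcd((c + 2)*(c - 3*sqrt(2))*(c - 2*sqrt(2)), (c + 2)*(c + 6)*(c + 2*sqrt(2))) = c + 2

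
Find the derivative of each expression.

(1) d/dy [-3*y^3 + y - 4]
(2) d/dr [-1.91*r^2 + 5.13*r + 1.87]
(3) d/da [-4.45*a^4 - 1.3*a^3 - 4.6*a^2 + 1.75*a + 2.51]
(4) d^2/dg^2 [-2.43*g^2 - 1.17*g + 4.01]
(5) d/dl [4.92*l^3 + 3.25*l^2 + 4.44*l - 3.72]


(1) = 1 - 9*y^2
(2) = 5.13 - 3.82*r
(3) = -17.8*a^3 - 3.9*a^2 - 9.2*a + 1.75
(4) = -4.86000000000000
(5) = 14.76*l^2 + 6.5*l + 4.44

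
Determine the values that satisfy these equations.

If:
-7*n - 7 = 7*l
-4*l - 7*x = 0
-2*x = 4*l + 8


Then:
l = -14/5
n = 9/5
x = 8/5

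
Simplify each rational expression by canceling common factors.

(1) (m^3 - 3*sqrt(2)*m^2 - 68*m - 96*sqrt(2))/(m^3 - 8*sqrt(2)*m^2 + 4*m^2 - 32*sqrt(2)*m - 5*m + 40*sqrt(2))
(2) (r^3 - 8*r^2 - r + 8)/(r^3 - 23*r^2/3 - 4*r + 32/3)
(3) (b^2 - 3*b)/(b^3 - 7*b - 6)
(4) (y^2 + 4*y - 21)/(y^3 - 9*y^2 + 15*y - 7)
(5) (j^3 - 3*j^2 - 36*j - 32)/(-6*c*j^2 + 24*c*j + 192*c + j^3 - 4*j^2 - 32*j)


(1) = (m^2 + 5*sqrt(2)*m + 12)/(m^2 + 4*m - 5)
(2) = (3*r + 3)/(3*r + 4)
(3) = b/(b^2 + 3*b + 2)
(4) = (y^2 + 4*y - 21)/(y^3 - 9*y^2 + 15*y - 7)
(5) = (-j - 1)/(6*c - j)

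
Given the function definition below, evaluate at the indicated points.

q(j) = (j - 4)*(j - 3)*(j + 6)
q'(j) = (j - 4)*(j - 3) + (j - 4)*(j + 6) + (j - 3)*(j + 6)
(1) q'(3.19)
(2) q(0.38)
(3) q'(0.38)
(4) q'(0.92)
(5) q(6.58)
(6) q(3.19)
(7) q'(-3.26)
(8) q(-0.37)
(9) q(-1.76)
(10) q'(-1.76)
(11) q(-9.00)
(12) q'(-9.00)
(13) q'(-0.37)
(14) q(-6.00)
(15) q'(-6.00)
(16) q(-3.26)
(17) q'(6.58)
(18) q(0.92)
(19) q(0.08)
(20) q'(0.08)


(1) = -5.85
(2) = 60.51
(3) = -30.33
(4) = -29.30
(5) = 116.19
(6) = -1.41
(7) = 8.40
(8) = 82.91
(9) = 116.25
(10) = -17.19
(11) = -468.00
(12) = 231.00
(13) = -28.85
(14) = 0.00
(15) = 90.00
(16) = 124.53
(17) = 86.73
(18) = 44.33
(19) = 69.59
(20) = -30.14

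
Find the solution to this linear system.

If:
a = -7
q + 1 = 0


Then:
a = -7
q = -1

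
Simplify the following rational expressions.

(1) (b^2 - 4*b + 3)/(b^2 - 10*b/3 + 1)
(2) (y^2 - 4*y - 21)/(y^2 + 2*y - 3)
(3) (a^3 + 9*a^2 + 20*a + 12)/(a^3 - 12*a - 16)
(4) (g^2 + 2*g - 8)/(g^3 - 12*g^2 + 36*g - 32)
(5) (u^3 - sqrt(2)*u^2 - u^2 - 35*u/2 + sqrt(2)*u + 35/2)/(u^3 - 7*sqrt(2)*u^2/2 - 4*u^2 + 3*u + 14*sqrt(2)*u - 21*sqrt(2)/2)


(1) = (3*b - 3)/(3*b - 1)
(2) = (y - 7)/(y - 1)
(3) = (a^2 + 7*a + 6)/(a^2 - 2*a - 8)
(4) = (g + 4)/(g^2 - 10*g + 16)
(5) = (4*u + 10*sqrt(2))/(4*u - 12)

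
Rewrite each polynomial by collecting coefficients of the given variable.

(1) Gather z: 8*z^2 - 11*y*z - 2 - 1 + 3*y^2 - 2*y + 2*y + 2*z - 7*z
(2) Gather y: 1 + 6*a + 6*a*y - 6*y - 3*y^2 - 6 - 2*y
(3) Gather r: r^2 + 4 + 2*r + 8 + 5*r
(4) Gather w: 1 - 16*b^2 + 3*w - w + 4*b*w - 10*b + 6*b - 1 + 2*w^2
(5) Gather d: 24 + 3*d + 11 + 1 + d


(1) = 3*y^2 + 8*z^2 + z*(-11*y - 5) - 3
(2) = 6*a - 3*y^2 + y*(6*a - 8) - 5
(3) = r^2 + 7*r + 12
(4) = -16*b^2 - 4*b + 2*w^2 + w*(4*b + 2)
(5) = 4*d + 36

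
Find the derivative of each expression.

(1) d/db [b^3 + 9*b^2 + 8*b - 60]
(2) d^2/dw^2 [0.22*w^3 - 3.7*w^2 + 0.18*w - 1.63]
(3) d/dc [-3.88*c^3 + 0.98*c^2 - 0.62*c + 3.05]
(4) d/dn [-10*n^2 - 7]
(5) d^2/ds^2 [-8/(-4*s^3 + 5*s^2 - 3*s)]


(1) = 3*b^2 + 18*b + 8
(2) = 1.32*w - 7.4
(3) = -11.64*c^2 + 1.96*c - 0.62
(4) = -20*n
(5) = 16*(s*(5 - 12*s)*(4*s^2 - 5*s + 3) + (12*s^2 - 10*s + 3)^2)/(s^3*(4*s^2 - 5*s + 3)^3)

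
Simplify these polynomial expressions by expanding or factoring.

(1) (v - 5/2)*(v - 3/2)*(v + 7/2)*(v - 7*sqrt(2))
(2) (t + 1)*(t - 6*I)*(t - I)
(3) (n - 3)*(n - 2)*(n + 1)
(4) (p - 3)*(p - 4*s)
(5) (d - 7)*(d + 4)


(1) = v^4 - 7*sqrt(2)*v^3 - v^3/2 - 41*v^2/4 + 7*sqrt(2)*v^2/2 + 105*v/8 + 287*sqrt(2)*v/4 - 735*sqrt(2)/8
(2) = t^3 + t^2 - 7*I*t^2 - 6*t - 7*I*t - 6
(3) = n^3 - 4*n^2 + n + 6
(4) = p^2 - 4*p*s - 3*p + 12*s
(5) = d^2 - 3*d - 28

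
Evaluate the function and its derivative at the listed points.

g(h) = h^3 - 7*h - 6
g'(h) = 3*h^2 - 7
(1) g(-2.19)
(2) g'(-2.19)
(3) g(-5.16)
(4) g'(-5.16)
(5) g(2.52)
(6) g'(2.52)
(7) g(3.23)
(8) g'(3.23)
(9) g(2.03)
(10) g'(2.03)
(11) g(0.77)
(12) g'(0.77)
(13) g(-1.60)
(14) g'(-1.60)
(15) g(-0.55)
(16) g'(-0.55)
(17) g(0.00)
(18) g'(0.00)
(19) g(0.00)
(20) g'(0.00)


(1) = -1.17
(2) = 7.39
(3) = -107.27
(4) = 72.88
(5) = -7.64
(6) = 12.05
(7) = 5.09
(8) = 24.30
(9) = -11.84
(10) = 5.36
(11) = -10.93
(12) = -5.22
(13) = 1.10
(14) = 0.68
(15) = -2.32
(16) = -6.09
(17) = -6.00
(18) = -7.00
(19) = -6.00
(20) = -7.00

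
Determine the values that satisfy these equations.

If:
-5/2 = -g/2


Then:
g = 5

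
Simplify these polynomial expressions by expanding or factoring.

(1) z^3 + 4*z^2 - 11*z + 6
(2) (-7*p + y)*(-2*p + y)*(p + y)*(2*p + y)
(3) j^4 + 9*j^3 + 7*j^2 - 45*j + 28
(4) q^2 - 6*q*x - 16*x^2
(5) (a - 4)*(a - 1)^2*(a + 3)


(1) = (z - 1)^2*(z + 6)
(2) = 28*p^4 + 24*p^3*y - 11*p^2*y^2 - 6*p*y^3 + y^4
(3) = (j - 1)^2*(j + 4)*(j + 7)
(4) = (q - 8*x)*(q + 2*x)
(5) = a^4 - 3*a^3 - 9*a^2 + 23*a - 12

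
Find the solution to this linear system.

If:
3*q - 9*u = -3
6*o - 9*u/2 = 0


Then:
o = 3*u/4
q = 3*u - 1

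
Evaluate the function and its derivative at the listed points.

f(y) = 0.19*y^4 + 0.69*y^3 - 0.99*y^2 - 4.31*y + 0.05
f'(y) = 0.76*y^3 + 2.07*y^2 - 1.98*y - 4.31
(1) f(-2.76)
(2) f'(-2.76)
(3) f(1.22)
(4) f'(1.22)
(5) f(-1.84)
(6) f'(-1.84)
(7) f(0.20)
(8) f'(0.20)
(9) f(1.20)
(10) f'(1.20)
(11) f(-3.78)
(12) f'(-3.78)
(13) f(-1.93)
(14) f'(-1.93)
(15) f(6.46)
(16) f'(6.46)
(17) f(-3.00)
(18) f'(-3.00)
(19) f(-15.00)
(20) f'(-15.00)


(1) = 0.92
(2) = 0.94
(3) = -5.01
(4) = -2.26
(5) = 2.51
(6) = 1.61
(7) = -0.85
(8) = -4.62
(9) = -4.96
(10) = -2.39
(11) = 3.72
(12) = -8.30
(13) = 2.36
(14) = 1.76
(15) = 447.80
(16) = 274.17
(17) = 0.83
(18) = -0.26
(19) = 7131.95
(20) = -2073.86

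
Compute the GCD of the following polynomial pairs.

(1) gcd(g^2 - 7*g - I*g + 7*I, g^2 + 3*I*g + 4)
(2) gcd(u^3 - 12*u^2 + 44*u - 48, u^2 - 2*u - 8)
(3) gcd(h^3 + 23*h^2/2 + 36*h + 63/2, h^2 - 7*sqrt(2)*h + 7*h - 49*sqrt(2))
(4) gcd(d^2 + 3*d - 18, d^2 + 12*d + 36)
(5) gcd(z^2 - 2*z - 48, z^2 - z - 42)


(1) = gcd((g - 7)*(g - I), (g - I)*(g + 4*I)) = g - I
(2) = gcd((u - 6)*(u - 4)*(u - 2), (u - 4)*(u + 2)) = u - 4
(3) = gcd((h + 3/2)*(h + 3)*(h + 7), (h + 7)*(h - 7*sqrt(2))) = h + 7
(4) = d + 6
(5) = z + 6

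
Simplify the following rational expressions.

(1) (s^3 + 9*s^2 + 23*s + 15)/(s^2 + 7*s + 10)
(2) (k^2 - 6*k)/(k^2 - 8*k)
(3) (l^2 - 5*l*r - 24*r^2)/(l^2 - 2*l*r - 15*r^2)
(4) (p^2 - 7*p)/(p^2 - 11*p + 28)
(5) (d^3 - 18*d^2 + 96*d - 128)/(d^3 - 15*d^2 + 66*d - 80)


(1) = (s^2 + 4*s + 3)/(s + 2)
(2) = (k - 6)/(k - 8)
(3) = (-l + 8*r)/(-l + 5*r)
(4) = p/(p - 4)
(5) = (d - 8)/(d - 5)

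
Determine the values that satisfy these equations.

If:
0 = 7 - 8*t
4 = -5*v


Then:
t = 7/8
v = -4/5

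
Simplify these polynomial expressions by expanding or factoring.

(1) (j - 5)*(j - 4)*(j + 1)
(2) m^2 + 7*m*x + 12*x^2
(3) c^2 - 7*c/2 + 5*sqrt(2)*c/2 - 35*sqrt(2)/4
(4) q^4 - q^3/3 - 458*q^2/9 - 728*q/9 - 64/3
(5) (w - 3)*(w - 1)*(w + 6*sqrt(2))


(1) = j^3 - 8*j^2 + 11*j + 20
(2) = (m + 3*x)*(m + 4*x)
(3) = (c - 7/2)*(c + 5*sqrt(2)/2)
(4) = (q - 8)*(q + 1/3)*(q + 4/3)*(q + 6)
(5) = w^3 - 4*w^2 + 6*sqrt(2)*w^2 - 24*sqrt(2)*w + 3*w + 18*sqrt(2)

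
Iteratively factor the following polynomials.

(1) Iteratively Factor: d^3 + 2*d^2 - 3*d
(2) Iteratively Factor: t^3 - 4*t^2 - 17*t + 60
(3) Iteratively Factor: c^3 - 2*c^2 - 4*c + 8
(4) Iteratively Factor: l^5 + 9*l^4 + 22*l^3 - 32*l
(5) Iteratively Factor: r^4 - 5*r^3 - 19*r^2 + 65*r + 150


(1) = (d + 3)*(d^2 - d) = (d - 1)*(d + 3)*(d)
(2) = (t - 3)*(t^2 - t - 20) = (t - 3)*(t + 4)*(t - 5)
(3) = (c - 2)*(c^2 - 4) = (c - 2)^2*(c + 2)
(4) = (l + 4)*(l^4 + 5*l^3 + 2*l^2 - 8*l) = (l + 2)*(l + 4)*(l^3 + 3*l^2 - 4*l) = (l + 2)*(l + 4)^2*(l^2 - l) = l*(l + 2)*(l + 4)^2*(l - 1)
(5) = (r + 3)*(r^3 - 8*r^2 + 5*r + 50) = (r - 5)*(r + 3)*(r^2 - 3*r - 10) = (r - 5)^2*(r + 3)*(r + 2)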